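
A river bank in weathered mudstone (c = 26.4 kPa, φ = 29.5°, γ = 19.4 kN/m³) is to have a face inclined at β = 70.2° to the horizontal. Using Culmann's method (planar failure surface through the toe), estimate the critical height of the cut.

H_c = 18.43 m

Culmann's analysis gives the critical failure plane at α_cr = (β + φ)/2 = (70.2 + 29.5)/2 = 49.9°, and the critical height
H_c = (4c/γ) · sinβ cosφ / [1 − cos(β − φ)]
    = (4·26.4/19.4) · sin70.2°·cos29.5° / [1 − cos(40.7°)]
    = 5.443 · 0.9409·0.8704 / [1 − 0.7581]
    = 5.443 · 0.8189 / 0.2419
    = 18.43 m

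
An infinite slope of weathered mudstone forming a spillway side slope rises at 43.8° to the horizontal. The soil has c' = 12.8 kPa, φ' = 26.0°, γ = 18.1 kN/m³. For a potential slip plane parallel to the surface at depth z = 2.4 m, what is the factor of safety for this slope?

For an infinite slope with a slip plane parallel to the surface (no pore pressure): FS = [c' + γz cos²β tanφ'] / [γz sinβ cosβ].
γz = 18.1·2.4 = 43.44 kN/m²
Numerator = 12.8 + 43.44·cos²43.8°·tan26.0° = 12.8 + 43.44·0.5209·0.4877 = 23.837 kPa
Denominator = 43.44·sin43.8°·cos43.8° = 43.44·0.6921·0.7218 = 21.701 kPa
FS = 23.837 / 21.701 = 1.098

FS = 1.10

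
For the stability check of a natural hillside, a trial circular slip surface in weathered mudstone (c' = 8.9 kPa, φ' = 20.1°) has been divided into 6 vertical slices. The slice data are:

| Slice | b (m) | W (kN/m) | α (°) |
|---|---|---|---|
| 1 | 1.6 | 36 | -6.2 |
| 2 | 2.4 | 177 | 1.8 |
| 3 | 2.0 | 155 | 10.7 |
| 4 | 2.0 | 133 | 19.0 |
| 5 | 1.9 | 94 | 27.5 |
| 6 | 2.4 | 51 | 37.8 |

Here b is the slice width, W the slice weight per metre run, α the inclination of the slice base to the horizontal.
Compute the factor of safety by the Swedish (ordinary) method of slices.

FS = 2.32

Ordinary method of slices: FS = Σ[c'·Δl_i + (W_i cosα_i)·tanφ'] / Σ W_i sinα_i, with Δl_i = b_i / cosα_i.
Slice 1: Δl = 1.6/cos(-6.2°) = 1.609 m; N'_1 = 36·cos(-6.2°) = 35.8; c'Δl = 14.32; W sinα = -3.9
Slice 2: Δl = 2.4/cos1.8° = 2.401 m; N'_2 = 177·cos1.8° = 176.9; c'Δl = 21.37; W sinα = 5.6
Slice 3: Δl = 2.0/cos10.7° = 2.035 m; N'_3 = 155·cos10.7° = 152.3; c'Δl = 18.11; W sinα = 28.8
Slice 4: Δl = 2.0/cos19.0° = 2.115 m; N'_4 = 133·cos19.0° = 125.8; c'Δl = 18.83; W sinα = 43.3
Slice 5: Δl = 1.9/cos27.5° = 2.142 m; N'_5 = 94·cos27.5° = 83.4; c'Δl = 19.06; W sinα = 43.4
Slice 6: Δl = 2.4/cos37.8° = 3.037 m; N'_6 = 51·cos37.8° = 40.3; c'Δl = 27.03; W sinα = 31.3
Σc'Δl = 118.7 kN/m; ΣN' = 614.4 kN/m; ΣW sinα = 148.4 kN/m
Resisting = 118.7 + 614.4·tan20.1° = 118.7 + 224.9 = 343.6 kN/m
FS = 343.6 / 148.4 = 2.315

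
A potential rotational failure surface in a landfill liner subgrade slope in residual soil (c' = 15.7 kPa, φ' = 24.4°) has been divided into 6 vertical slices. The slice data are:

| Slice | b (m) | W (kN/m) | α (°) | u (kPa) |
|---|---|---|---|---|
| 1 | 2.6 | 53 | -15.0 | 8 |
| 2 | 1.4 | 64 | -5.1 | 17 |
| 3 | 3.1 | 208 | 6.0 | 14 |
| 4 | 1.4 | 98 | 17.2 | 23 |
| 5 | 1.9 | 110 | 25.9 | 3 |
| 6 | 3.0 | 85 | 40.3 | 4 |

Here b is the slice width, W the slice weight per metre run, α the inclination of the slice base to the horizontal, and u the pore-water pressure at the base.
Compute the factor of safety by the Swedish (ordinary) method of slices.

FS = 3.19

Ordinary method of slices: FS = Σ[c'·Δl_i + (W_i cosα_i − u_i·Δl_i)·tanφ'] / Σ W_i sinα_i, with Δl_i = b_i / cosα_i.
Slice 1: Δl = 2.6/cos(-15.0°) = 2.692 m; N'_1 = 53·cos(-15.0°) − 8·2.692 = 29.7; c'Δl = 42.26; W sinα = -13.7
Slice 2: Δl = 1.4/cos(-5.1°) = 1.406 m; N'_2 = 64·cos(-5.1°) − 17·1.406 = 39.9; c'Δl = 22.07; W sinα = -5.7
Slice 3: Δl = 3.1/cos6.0° = 3.117 m; N'_3 = 208·cos6.0° − 14·3.117 = 163.2; c'Δl = 48.94; W sinα = 21.7
Slice 4: Δl = 1.4/cos17.2° = 1.466 m; N'_4 = 98·cos17.2° − 23·1.466 = 59.9; c'Δl = 23.01; W sinα = 29.0
Slice 5: Δl = 1.9/cos25.9° = 2.112 m; N'_5 = 110·cos25.9° − 3·2.112 = 92.6; c'Δl = 33.16; W sinα = 48.0
Slice 6: Δl = 3.0/cos40.3° = 3.934 m; N'_6 = 85·cos40.3° − 4·3.934 = 49.1; c'Δl = 61.76; W sinα = 55.0
Σc'Δl = 231.2 kN/m; ΣN' = 434.4 kN/m; ΣW sinα = 134.3 kN/m
Resisting = 231.2 + 434.4·tan24.4° = 231.2 + 197.0 = 428.2 kN/m
FS = 428.2 / 134.3 = 3.188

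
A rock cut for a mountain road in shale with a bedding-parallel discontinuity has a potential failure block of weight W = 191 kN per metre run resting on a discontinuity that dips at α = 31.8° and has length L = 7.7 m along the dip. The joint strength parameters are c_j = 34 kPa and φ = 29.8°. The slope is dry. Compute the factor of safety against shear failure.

Resolving the block weight along and normal to the plane and applying the Mohr–Coulomb strength on the joint:
N' = W cosα = 191·cos31.8° = 162.3 kN/m
Driving force T = W sinα = 191·sin31.8° = 100.6 kN/m
Resisting force R = c_j·L + N'·tanφ = 34·7.7 + 162.3·tan29.8° = 261.8 + 93.0 = 354.8 kN/m
FS = R / T = 354.8 / 100.6 = 3.525

FS = 3.52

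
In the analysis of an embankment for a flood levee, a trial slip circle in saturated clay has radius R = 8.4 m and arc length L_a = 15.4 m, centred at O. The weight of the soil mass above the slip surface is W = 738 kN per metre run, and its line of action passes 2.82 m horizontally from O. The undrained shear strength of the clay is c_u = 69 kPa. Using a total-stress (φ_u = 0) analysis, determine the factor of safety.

Taking moments about the centre O, the resisting moment is provided by the undrained shear strength acting along the arc:
M_R = c_u·L_a·R = 69·15.40·8.4 = 8925.8 kN·m/m
M_D = W·d = 738·2.82 = 2081.2 kN·m/m
FS = M_R / M_D = 8925.8 / 2081.2 = 4.289

FS = 4.29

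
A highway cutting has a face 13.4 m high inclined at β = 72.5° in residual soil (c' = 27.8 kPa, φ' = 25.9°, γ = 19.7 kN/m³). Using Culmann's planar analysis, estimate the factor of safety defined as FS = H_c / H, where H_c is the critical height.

H_c = (4c'/γ) · sinβ cosφ' / [1 − cos(β − φ')]
    = (4·27.8/19.7) · sin72.5°·cos25.9° / [1 − cos46.6°]
    = 5.645 · 0.8579 / 0.3129 = 15.48 m
FS = H_c / H = 15.48 / 13.4 = 1.155

FS = 1.15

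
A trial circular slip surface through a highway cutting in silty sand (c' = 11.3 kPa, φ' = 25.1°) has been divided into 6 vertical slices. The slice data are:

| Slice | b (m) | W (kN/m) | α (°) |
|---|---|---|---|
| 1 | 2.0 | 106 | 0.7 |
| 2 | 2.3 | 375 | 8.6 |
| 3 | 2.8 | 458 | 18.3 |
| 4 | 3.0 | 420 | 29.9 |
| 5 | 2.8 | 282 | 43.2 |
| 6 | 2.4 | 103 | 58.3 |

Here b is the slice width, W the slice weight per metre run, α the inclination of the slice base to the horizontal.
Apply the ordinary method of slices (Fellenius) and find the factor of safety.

FS = 1.35

Ordinary method of slices: FS = Σ[c'·Δl_i + (W_i cosα_i)·tanφ'] / Σ W_i sinα_i, with Δl_i = b_i / cosα_i.
Slice 1: Δl = 2.0/cos0.7° = 2.000 m; N'_1 = 106·cos0.7° = 106.0; c'Δl = 22.60; W sinα = 1.3
Slice 2: Δl = 2.3/cos8.6° = 2.326 m; N'_2 = 375·cos8.6° = 370.8; c'Δl = 26.29; W sinα = 56.1
Slice 3: Δl = 2.8/cos18.3° = 2.949 m; N'_3 = 458·cos18.3° = 434.8; c'Δl = 33.33; W sinα = 143.8
Slice 4: Δl = 3.0/cos29.9° = 3.461 m; N'_4 = 420·cos29.9° = 364.1; c'Δl = 39.11; W sinα = 209.4
Slice 5: Δl = 2.8/cos43.2° = 3.841 m; N'_5 = 282·cos43.2° = 205.6; c'Δl = 43.40; W sinα = 193.0
Slice 6: Δl = 2.4/cos58.3° = 4.567 m; N'_6 = 103·cos58.3° = 54.1; c'Δl = 51.61; W sinα = 87.6
Σc'Δl = 216.3 kN/m; ΣN' = 1535.4 kN/m; ΣW sinα = 691.2 kN/m
Resisting = 216.3 + 1535.4·tan25.1° = 216.3 + 719.2 = 935.6 kN/m
FS = 935.6 / 691.2 = 1.354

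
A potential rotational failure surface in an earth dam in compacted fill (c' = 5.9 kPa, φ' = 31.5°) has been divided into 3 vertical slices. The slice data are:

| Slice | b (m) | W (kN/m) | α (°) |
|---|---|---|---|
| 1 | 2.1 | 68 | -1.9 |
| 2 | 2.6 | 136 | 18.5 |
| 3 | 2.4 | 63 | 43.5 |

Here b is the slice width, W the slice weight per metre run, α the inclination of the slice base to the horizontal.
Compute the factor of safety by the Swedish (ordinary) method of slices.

Ordinary method of slices: FS = Σ[c'·Δl_i + (W_i cosα_i)·tanφ'] / Σ W_i sinα_i, with Δl_i = b_i / cosα_i.
Slice 1: Δl = 2.1/cos(-1.9°) = 2.101 m; N'_1 = 68·cos(-1.9°) = 68.0; c'Δl = 12.40; W sinα = -2.3
Slice 2: Δl = 2.6/cos18.5° = 2.742 m; N'_2 = 136·cos18.5° = 129.0; c'Δl = 16.18; W sinα = 43.2
Slice 3: Δl = 2.4/cos43.5° = 3.309 m; N'_3 = 63·cos43.5° = 45.7; c'Δl = 19.52; W sinα = 43.4
Σc'Δl = 48.1 kN/m; ΣN' = 242.6 kN/m; ΣW sinα = 84.3 kN/m
Resisting = 48.1 + 242.6·tan31.5° = 48.1 + 148.7 = 196.8 kN/m
FS = 196.8 / 84.3 = 2.335

FS = 2.34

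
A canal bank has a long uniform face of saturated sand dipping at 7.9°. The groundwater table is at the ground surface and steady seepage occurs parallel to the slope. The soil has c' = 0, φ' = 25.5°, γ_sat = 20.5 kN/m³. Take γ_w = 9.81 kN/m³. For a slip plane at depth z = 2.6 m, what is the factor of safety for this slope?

FS = 1.79

With seepage parallel to the slope and the water table at the surface, the effective normal stress on the slip plane uses the buoyant unit weight γ' = γ_sat − γ_w while the driving shear stress uses γ_sat:
FS = [c' + γ' z cos²β tanφ'] / [γ_sat z sinβ cosβ]
(For c' = 0 this reduces to FS = (γ'/γ_sat)·tanφ'/tanβ.)
γ' = 20.5 − 9.81 = 10.69 kN/m³
Numerator = 0.0 + 10.69·2.6·cos²7.9°·tan25.5° = 0.0 + 10.69·2.6·0.9811·0.4770 = 13.007 kPa
Denominator = 20.5·2.6·sin7.9°·cos7.9° = 20.5·2.6·0.1374·0.9905 = 7.256 kPa
FS = 13.007 / 7.256 = 1.792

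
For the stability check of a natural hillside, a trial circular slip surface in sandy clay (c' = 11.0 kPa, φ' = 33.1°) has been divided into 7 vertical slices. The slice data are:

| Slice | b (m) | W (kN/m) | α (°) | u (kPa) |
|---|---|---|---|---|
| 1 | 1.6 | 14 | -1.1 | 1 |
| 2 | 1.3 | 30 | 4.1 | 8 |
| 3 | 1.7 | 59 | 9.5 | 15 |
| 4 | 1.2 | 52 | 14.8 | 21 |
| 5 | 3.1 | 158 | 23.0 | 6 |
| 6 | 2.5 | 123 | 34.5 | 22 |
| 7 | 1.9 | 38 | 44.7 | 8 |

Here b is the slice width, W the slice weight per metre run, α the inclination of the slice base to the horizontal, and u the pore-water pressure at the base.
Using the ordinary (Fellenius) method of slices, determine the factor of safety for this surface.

Ordinary method of slices: FS = Σ[c'·Δl_i + (W_i cosα_i − u_i·Δl_i)·tanφ'] / Σ W_i sinα_i, with Δl_i = b_i / cosα_i.
Slice 1: Δl = 1.6/cos(-1.1°) = 1.600 m; N'_1 = 14·cos(-1.1°) − 1·1.600 = 12.4; c'Δl = 17.60; W sinα = -0.3
Slice 2: Δl = 1.3/cos4.1° = 1.303 m; N'_2 = 30·cos4.1° − 8·1.303 = 19.5; c'Δl = 14.34; W sinα = 2.1
Slice 3: Δl = 1.7/cos9.5° = 1.724 m; N'_3 = 59·cos9.5° − 15·1.724 = 32.3; c'Δl = 18.96; W sinα = 9.7
Slice 4: Δl = 1.2/cos14.8° = 1.241 m; N'_4 = 52·cos14.8° − 21·1.241 = 24.2; c'Δl = 13.65; W sinα = 13.3
Slice 5: Δl = 3.1/cos23.0° = 3.368 m; N'_5 = 158·cos23.0° − 6·3.368 = 125.2; c'Δl = 37.04; W sinα = 61.7
Slice 6: Δl = 2.5/cos34.5° = 3.034 m; N'_6 = 123·cos34.5° − 22·3.034 = 34.6; c'Δl = 33.37; W sinα = 69.7
Slice 7: Δl = 1.9/cos44.7° = 2.673 m; N'_7 = 38·cos44.7° − 8·2.673 = 5.6; c'Δl = 29.40; W sinα = 26.7
Σc'Δl = 164.4 kN/m; ΣN' = 253.9 kN/m; ΣW sinα = 183.0 kN/m
Resisting = 164.4 + 253.9·tan33.1° = 164.4 + 165.5 = 329.9 kN/m
FS = 329.9 / 183.0 = 1.802

FS = 1.80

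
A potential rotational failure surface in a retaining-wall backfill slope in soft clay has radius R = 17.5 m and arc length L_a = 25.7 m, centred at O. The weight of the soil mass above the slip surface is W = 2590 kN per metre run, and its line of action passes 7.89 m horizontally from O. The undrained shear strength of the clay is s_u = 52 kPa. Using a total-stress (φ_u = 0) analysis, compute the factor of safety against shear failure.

FS = 1.14

Taking moments about the centre O, the resisting moment is provided by the undrained shear strength acting along the arc:
M_R = s_u·L_a·R = 52·25.70·17.5 = 23387.0 kN·m/m
M_D = W·d = 2590·7.89 = 20435.1 kN·m/m
FS = M_R / M_D = 23387.0 / 20435.1 = 1.144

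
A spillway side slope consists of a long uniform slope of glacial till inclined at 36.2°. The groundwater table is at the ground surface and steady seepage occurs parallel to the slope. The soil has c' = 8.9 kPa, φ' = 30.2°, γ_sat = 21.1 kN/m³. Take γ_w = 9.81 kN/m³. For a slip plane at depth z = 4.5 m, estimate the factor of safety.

With seepage parallel to the slope and the water table at the surface, the effective normal stress on the slip plane uses the buoyant unit weight γ' = γ_sat − γ_w while the driving shear stress uses γ_sat:
FS = [c' + γ' z cos²β tanφ'] / [γ_sat z sinβ cosβ]
γ' = 21.1 − 9.81 = 11.29 kN/m³
Numerator = 8.9 + 11.29·4.5·cos²36.2°·tan30.2° = 8.9 + 11.29·4.5·0.6512·0.5820 = 28.155 kPa
Denominator = 21.1·4.5·sin36.2°·cos36.2° = 21.1·4.5·0.5906·0.8070 = 45.253 kPa
FS = 28.155 / 45.253 = 0.622

FS = 0.62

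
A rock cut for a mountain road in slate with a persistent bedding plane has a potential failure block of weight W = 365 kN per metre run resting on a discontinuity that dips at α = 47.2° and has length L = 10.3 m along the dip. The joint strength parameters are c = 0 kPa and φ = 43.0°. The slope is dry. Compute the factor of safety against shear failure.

Resolving the block weight along and normal to the plane and applying the Mohr–Coulomb strength on the joint:
N' = W cosα = 365·cos47.2° = 248.0 kN/m
Driving force T = W sinα = 365·sin47.2° = 267.8 kN/m
Resisting force R = c·L + N'·tanφ = 0·10.3 + 248.0·tan43.0° = 0.0 + 231.3 = 231.3 kN/m
FS = R / T = 231.3 / 267.8 = 0.864

FS = 0.86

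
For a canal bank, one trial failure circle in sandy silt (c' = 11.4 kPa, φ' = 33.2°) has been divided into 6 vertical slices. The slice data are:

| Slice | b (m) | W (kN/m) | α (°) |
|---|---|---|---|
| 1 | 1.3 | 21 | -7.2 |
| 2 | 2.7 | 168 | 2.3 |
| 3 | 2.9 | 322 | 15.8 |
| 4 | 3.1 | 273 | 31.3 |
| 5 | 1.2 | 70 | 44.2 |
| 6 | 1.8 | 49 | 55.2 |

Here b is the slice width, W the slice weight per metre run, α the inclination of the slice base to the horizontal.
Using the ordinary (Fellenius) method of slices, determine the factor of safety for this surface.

FS = 2.19

Ordinary method of slices: FS = Σ[c'·Δl_i + (W_i cosα_i)·tanφ'] / Σ W_i sinα_i, with Δl_i = b_i / cosα_i.
Slice 1: Δl = 1.3/cos(-7.2°) = 1.310 m; N'_1 = 21·cos(-7.2°) = 20.8; c'Δl = 14.94; W sinα = -2.6
Slice 2: Δl = 2.7/cos2.3° = 2.702 m; N'_2 = 168·cos2.3° = 167.9; c'Δl = 30.80; W sinα = 6.7
Slice 3: Δl = 2.9/cos15.8° = 3.014 m; N'_3 = 322·cos15.8° = 309.8; c'Δl = 34.36; W sinα = 87.7
Slice 4: Δl = 3.1/cos31.3° = 3.628 m; N'_4 = 273·cos31.3° = 233.3; c'Δl = 41.36; W sinα = 141.8
Slice 5: Δl = 1.2/cos44.2° = 1.674 m; N'_5 = 70·cos44.2° = 50.2; c'Δl = 19.08; W sinα = 48.8
Slice 6: Δl = 1.8/cos55.2° = 3.154 m; N'_6 = 49·cos55.2° = 28.0; c'Δl = 35.95; W sinα = 40.2
Σc'Δl = 176.5 kN/m; ΣN' = 809.9 kN/m; ΣW sinα = 322.7 kN/m
Resisting = 176.5 + 809.9·tan33.2° = 176.5 + 530.0 = 706.5 kN/m
FS = 706.5 / 322.7 = 2.190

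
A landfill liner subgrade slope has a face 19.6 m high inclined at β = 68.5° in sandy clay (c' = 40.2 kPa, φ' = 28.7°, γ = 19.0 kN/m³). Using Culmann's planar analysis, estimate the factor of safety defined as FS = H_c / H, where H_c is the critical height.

FS = 1.52

H_c = (4c'/γ) · sinβ cosφ' / [1 − cos(β − φ')]
    = (4·40.2/19.0) · sin68.5°·cos28.7° / [1 − cos39.8°]
    = 8.463 · 0.8161 / 0.2317 = 29.81 m
FS = H_c / H = 29.81 / 19.6 = 1.521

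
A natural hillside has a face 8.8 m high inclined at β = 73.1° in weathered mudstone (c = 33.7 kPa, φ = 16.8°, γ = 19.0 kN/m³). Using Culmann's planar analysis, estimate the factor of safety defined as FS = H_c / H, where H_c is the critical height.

H_c = (4c/γ) · sinβ cosφ / [1 − cos(β − φ)]
    = (4·33.7/19.0) · sin73.1°·cos16.8° / [1 − cos56.3°]
    = 7.095 · 0.9160 / 0.4452 = 14.60 m
FS = H_c / H = 14.60 / 8.8 = 1.659

FS = 1.66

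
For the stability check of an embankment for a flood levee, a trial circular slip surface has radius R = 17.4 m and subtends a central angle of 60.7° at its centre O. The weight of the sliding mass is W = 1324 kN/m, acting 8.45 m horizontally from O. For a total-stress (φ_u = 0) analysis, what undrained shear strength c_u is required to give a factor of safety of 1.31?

c_u = 45.7 kPa

FS = c_u·L_a·R / (W·d), so c_u = FS·W·d / (L_a·R).
Arc length L_a = R·θ = 17.4·(60.7°·π/180) = 17.4·1.0594 = 18.43 m
c_u = 1.31·1324·8.45 / (18.43·17.4) = 14656.0 / 320.75 = 45.69 kPa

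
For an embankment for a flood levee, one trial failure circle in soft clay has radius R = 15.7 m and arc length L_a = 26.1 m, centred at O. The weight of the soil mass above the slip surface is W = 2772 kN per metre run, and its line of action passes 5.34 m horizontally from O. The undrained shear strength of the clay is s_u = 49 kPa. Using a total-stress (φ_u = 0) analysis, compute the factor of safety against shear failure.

FS = 1.36

Taking moments about the centre O, the resisting moment is provided by the undrained shear strength acting along the arc:
M_R = s_u·L_a·R = 49·26.10·15.7 = 20078.7 kN·m/m
M_D = W·d = 2772·5.34 = 14802.5 kN·m/m
FS = M_R / M_D = 20078.7 / 14802.5 = 1.356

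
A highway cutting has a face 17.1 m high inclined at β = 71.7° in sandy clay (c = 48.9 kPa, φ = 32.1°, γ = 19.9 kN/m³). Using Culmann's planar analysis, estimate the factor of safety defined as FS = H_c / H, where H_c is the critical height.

H_c = (4c/γ) · sinβ cosφ / [1 − cos(β − φ)]
    = (4·48.9/19.9) · sin71.7°·cos32.1° / [1 − cos39.6°]
    = 9.829 · 0.8043 / 0.2295 = 34.45 m
FS = H_c / H = 34.45 / 17.1 = 2.015

FS = 2.01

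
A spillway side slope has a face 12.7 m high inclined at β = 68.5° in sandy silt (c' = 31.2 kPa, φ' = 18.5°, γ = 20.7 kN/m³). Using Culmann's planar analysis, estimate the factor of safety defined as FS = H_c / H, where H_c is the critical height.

FS = 1.17

H_c = (4c'/γ) · sinβ cosφ' / [1 − cos(β − φ')]
    = (4·31.2/20.7) · sin68.5°·cos18.5° / [1 − cos50.0°]
    = 6.029 · 0.8823 / 0.3572 = 14.89 m
FS = H_c / H = 14.89 / 12.7 = 1.173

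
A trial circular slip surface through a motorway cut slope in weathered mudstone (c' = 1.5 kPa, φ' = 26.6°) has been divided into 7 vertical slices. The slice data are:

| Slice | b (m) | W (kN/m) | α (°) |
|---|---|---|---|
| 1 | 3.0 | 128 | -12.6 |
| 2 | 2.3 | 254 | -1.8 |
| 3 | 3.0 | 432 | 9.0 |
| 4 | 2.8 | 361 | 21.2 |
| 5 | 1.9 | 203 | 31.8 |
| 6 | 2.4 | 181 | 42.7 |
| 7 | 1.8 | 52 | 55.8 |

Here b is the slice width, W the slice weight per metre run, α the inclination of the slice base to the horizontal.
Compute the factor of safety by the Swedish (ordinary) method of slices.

FS = 1.77

Ordinary method of slices: FS = Σ[c'·Δl_i + (W_i cosα_i)·tanφ'] / Σ W_i sinα_i, with Δl_i = b_i / cosα_i.
Slice 1: Δl = 3.0/cos(-12.6°) = 3.074 m; N'_1 = 128·cos(-12.6°) = 124.9; c'Δl = 4.61; W sinα = -27.9
Slice 2: Δl = 2.3/cos(-1.8°) = 2.301 m; N'_2 = 254·cos(-1.8°) = 253.9; c'Δl = 3.45; W sinα = -8.0
Slice 3: Δl = 3.0/cos9.0° = 3.037 m; N'_3 = 432·cos9.0° = 426.7; c'Δl = 4.56; W sinα = 67.6
Slice 4: Δl = 2.8/cos21.2° = 3.003 m; N'_4 = 361·cos21.2° = 336.6; c'Δl = 4.50; W sinα = 130.5
Slice 5: Δl = 1.9/cos31.8° = 2.236 m; N'_5 = 203·cos31.8° = 172.5; c'Δl = 3.35; W sinα = 107.0
Slice 6: Δl = 2.4/cos42.7° = 3.266 m; N'_6 = 181·cos42.7° = 133.0; c'Δl = 4.90; W sinα = 122.7
Slice 7: Δl = 1.8/cos55.8° = 3.202 m; N'_7 = 52·cos55.8° = 29.2; c'Δl = 4.80; W sinα = 43.0
Σc'Δl = 30.2 kN/m; ΣN' = 1476.8 kN/m; ΣW sinα = 435.0 kN/m
Resisting = 30.2 + 1476.8·tan26.6° = 30.2 + 739.5 = 769.7 kN/m
FS = 769.7 / 435.0 = 1.770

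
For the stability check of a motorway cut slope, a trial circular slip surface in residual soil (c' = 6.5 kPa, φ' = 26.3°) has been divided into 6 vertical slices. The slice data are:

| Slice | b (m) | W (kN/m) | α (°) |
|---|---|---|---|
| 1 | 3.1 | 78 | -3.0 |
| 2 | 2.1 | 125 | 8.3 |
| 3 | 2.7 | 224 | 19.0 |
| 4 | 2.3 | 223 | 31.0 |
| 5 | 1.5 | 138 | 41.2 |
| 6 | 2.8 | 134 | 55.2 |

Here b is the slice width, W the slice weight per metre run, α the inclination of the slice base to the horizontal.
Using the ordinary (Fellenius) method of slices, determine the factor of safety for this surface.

FS = 1.25

Ordinary method of slices: FS = Σ[c'·Δl_i + (W_i cosα_i)·tanφ'] / Σ W_i sinα_i, with Δl_i = b_i / cosα_i.
Slice 1: Δl = 3.1/cos(-3.0°) = 3.104 m; N'_1 = 78·cos(-3.0°) = 77.9; c'Δl = 20.18; W sinα = -4.1
Slice 2: Δl = 2.1/cos8.3° = 2.122 m; N'_2 = 125·cos8.3° = 123.7; c'Δl = 13.79; W sinα = 18.0
Slice 3: Δl = 2.7/cos19.0° = 2.856 m; N'_3 = 224·cos19.0° = 211.8; c'Δl = 18.56; W sinα = 72.9
Slice 4: Δl = 2.3/cos31.0° = 2.683 m; N'_4 = 223·cos31.0° = 191.1; c'Δl = 17.44; W sinα = 114.9
Slice 5: Δl = 1.5/cos41.2° = 1.994 m; N'_5 = 138·cos41.2° = 103.8; c'Δl = 12.96; W sinα = 90.9
Slice 6: Δl = 2.8/cos55.2° = 4.906 m; N'_6 = 134·cos55.2° = 76.5; c'Δl = 31.89; W sinα = 110.0
Σc'Δl = 114.8 kN/m; ΣN' = 784.8 kN/m; ΣW sinα = 402.7 kN/m
Resisting = 114.8 + 784.8·tan26.3° = 114.8 + 387.9 = 502.7 kN/m
FS = 502.7 / 402.7 = 1.248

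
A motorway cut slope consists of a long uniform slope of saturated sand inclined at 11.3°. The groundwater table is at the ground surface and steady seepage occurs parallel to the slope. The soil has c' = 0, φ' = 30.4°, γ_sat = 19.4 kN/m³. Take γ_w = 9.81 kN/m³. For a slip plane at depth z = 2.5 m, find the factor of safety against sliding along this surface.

With seepage parallel to the slope and the water table at the surface, the effective normal stress on the slip plane uses the buoyant unit weight γ' = γ_sat − γ_w while the driving shear stress uses γ_sat:
FS = [c' + γ' z cos²β tanφ'] / [γ_sat z sinβ cosβ]
(For c' = 0 this reduces to FS = (γ'/γ_sat)·tanφ'/tanβ.)
γ' = 19.4 − 9.81 = 9.59 kN/m³
Numerator = 0.0 + 9.59·2.5·cos²11.3°·tan30.4° = 0.0 + 9.59·2.5·0.9616·0.5867 = 13.526 kPa
Denominator = 19.4·2.5·sin11.3°·cos11.3° = 19.4·2.5·0.1959·0.9806 = 9.319 kPa
FS = 13.526 / 9.319 = 1.451

FS = 1.45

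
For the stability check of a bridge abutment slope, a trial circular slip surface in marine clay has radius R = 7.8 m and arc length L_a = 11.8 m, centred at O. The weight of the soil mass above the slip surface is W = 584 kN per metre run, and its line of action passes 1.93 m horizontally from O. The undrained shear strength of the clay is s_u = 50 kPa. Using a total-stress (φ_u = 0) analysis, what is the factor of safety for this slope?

FS = 4.08

Taking moments about the centre O, the resisting moment is provided by the undrained shear strength acting along the arc:
M_R = s_u·L_a·R = 50·11.80·7.8 = 4602.0 kN·m/m
M_D = W·d = 584·1.93 = 1127.1 kN·m/m
FS = M_R / M_D = 4602.0 / 1127.1 = 4.083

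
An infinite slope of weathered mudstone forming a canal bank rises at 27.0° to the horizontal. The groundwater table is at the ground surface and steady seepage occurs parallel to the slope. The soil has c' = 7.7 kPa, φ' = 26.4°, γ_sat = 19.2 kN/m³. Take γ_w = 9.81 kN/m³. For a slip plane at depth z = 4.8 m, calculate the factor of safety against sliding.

With seepage parallel to the slope and the water table at the surface, the effective normal stress on the slip plane uses the buoyant unit weight γ' = γ_sat − γ_w while the driving shear stress uses γ_sat:
FS = [c' + γ' z cos²β tanφ'] / [γ_sat z sinβ cosβ]
γ' = 19.2 − 9.81 = 9.39 kN/m³
Numerator = 7.7 + 9.39·4.8·cos²27.0°·tan26.4° = 7.7 + 9.39·4.8·0.7939·0.4964 = 25.463 kPa
Denominator = 19.2·4.8·sin27.0°·cos27.0° = 19.2·4.8·0.4540·0.8910 = 37.280 kPa
FS = 25.463 / 37.280 = 0.683

FS = 0.68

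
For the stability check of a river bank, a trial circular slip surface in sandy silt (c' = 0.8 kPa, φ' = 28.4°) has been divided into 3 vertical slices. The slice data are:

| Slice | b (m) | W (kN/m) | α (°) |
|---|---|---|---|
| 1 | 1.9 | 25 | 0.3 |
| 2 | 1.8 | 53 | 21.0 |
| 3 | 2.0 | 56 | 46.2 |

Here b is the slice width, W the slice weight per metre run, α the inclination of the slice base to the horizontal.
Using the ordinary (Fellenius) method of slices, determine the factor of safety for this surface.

Ordinary method of slices: FS = Σ[c'·Δl_i + (W_i cosα_i)·tanφ'] / Σ W_i sinα_i, with Δl_i = b_i / cosα_i.
Slice 1: Δl = 1.9/cos0.3° = 1.900 m; N'_1 = 25·cos0.3° = 25.0; c'Δl = 1.52; W sinα = 0.1
Slice 2: Δl = 1.8/cos21.0° = 1.928 m; N'_2 = 53·cos21.0° = 49.5; c'Δl = 1.54; W sinα = 19.0
Slice 3: Δl = 2.0/cos46.2° = 2.890 m; N'_3 = 56·cos46.2° = 38.8; c'Δl = 2.31; W sinα = 40.4
Σc'Δl = 5.4 kN/m; ΣN' = 113.2 kN/m; ΣW sinα = 59.5 kN/m
Resisting = 5.4 + 113.2·tan28.4° = 5.4 + 61.2 = 66.6 kN/m
FS = 66.6 / 59.5 = 1.119

FS = 1.12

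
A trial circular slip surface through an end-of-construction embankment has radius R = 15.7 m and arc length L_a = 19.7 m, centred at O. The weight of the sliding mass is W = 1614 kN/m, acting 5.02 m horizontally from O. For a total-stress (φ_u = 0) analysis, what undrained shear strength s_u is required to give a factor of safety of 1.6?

s_u = 41.9 kPa

FS = s_u·L_a·R / (W·d), so s_u = FS·W·d / (L_a·R).
s_u = 1.6·1614·5.02 / (19.70·15.7) = 12963.6 / 309.29 = 41.91 kPa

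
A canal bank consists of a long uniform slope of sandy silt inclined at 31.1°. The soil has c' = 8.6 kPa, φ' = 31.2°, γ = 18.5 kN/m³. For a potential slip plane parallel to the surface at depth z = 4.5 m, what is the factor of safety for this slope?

For an infinite slope with a slip plane parallel to the surface (no pore pressure): FS = [c' + γz cos²β tanφ'] / [γz sinβ cosβ].
γz = 18.5·4.5 = 83.25 kN/m²
Numerator = 8.6 + 83.25·cos²31.1°·tan31.2° = 8.6 + 83.25·0.7332·0.6056 = 45.566 kPa
Denominator = 83.25·sin31.1°·cos31.1° = 83.25·0.5165·0.8563 = 36.821 kPa
FS = 45.566 / 36.821 = 1.238

FS = 1.24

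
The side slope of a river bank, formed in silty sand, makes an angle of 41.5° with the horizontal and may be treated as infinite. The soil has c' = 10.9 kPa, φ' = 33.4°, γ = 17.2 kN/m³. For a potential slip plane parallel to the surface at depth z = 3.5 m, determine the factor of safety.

FS = 1.11

For an infinite slope with a slip plane parallel to the surface (no pore pressure): FS = [c' + γz cos²β tanφ'] / [γz sinβ cosβ].
γz = 17.2·3.5 = 60.20 kN/m²
Numerator = 10.9 + 60.20·cos²41.5°·tan33.4° = 10.9 + 60.20·0.5609·0.6594 = 33.166 kPa
Denominator = 60.20·sin41.5°·cos41.5° = 60.20·0.6626·0.7490 = 29.876 kPa
FS = 33.166 / 29.876 = 1.110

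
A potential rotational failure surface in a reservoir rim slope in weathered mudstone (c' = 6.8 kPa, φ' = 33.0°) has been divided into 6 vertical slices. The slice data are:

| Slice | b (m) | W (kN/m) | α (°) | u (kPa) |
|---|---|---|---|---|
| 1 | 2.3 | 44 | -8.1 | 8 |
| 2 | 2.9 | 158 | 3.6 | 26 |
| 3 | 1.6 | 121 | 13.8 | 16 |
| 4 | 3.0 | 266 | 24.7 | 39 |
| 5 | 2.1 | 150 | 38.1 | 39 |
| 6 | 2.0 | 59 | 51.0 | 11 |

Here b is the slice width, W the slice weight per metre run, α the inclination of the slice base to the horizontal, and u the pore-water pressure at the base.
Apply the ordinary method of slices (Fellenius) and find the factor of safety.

FS = 1.14

Ordinary method of slices: FS = Σ[c'·Δl_i + (W_i cosα_i − u_i·Δl_i)·tanφ'] / Σ W_i sinα_i, with Δl_i = b_i / cosα_i.
Slice 1: Δl = 2.3/cos(-8.1°) = 2.323 m; N'_1 = 44·cos(-8.1°) − 8·2.323 = 25.0; c'Δl = 15.80; W sinα = -6.2
Slice 2: Δl = 2.9/cos3.6° = 2.906 m; N'_2 = 158·cos3.6° − 26·2.906 = 82.1; c'Δl = 19.76; W sinα = 9.9
Slice 3: Δl = 1.6/cos13.8° = 1.648 m; N'_3 = 121·cos13.8° − 16·1.648 = 91.1; c'Δl = 11.20; W sinα = 28.9
Slice 4: Δl = 3.0/cos24.7° = 3.302 m; N'_4 = 266·cos24.7° − 39·3.302 = 112.9; c'Δl = 22.45; W sinα = 111.2
Slice 5: Δl = 2.1/cos38.1° = 2.669 m; N'_5 = 150·cos38.1° − 39·2.669 = 14.0; c'Δl = 18.15; W sinα = 92.6
Slice 6: Δl = 2.0/cos51.0° = 3.178 m; N'_6 = 59·cos51.0° − 11·3.178 = 2.2; c'Δl = 21.61; W sinα = 45.9
Σc'Δl = 109.0 kN/m; ΣN' = 327.3 kN/m; ΣW sinα = 282.1 kN/m
Resisting = 109.0 + 327.3·tan33.0° = 109.0 + 212.5 = 321.5 kN/m
FS = 321.5 / 282.1 = 1.140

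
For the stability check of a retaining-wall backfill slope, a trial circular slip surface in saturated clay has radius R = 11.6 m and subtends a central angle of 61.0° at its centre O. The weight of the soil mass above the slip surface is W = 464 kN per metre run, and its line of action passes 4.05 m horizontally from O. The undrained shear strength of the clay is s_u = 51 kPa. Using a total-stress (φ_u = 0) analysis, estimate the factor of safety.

Taking moments about the centre O, the resisting moment is provided by the undrained shear strength acting along the arc:
Arc length L_a = R·θ = 11.6·(61.0°·π/180) = 11.6·1.0647 = 12.35 m
M_R = s_u·L_a·R = 51·12.35·11.6 = 7306.2 kN·m/m
M_D = W·d = 464·4.05 = 1879.2 kN·m/m
FS = M_R / M_D = 7306.2 / 1879.2 = 3.888

FS = 3.89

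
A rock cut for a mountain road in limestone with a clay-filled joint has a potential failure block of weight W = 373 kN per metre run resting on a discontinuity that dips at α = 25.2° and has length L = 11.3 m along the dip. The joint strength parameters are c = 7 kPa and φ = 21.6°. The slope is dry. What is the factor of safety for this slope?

Resolving the block weight along and normal to the plane and applying the Mohr–Coulomb strength on the joint:
N' = W cosα = 373·cos25.2° = 337.5 kN/m
Driving force T = W sinα = 373·sin25.2° = 158.8 kN/m
Resisting force R = c·L + N'·tanφ = 7·11.3 + 337.5·tan21.6° = 79.1 + 133.6 = 212.7 kN/m
FS = R / T = 212.7 / 158.8 = 1.339

FS = 1.34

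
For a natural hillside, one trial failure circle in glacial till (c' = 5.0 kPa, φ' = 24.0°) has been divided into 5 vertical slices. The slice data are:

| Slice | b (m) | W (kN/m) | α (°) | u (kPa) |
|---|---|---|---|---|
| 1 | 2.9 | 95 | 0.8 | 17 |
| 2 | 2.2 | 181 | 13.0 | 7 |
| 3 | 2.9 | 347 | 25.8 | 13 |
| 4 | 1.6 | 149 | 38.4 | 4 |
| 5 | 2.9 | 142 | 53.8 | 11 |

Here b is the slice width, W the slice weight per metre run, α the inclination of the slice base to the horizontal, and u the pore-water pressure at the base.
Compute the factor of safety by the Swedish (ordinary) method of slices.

Ordinary method of slices: FS = Σ[c'·Δl_i + (W_i cosα_i − u_i·Δl_i)·tanφ'] / Σ W_i sinα_i, with Δl_i = b_i / cosα_i.
Slice 1: Δl = 2.9/cos0.8° = 2.900 m; N'_1 = 95·cos0.8° − 17·2.900 = 45.7; c'Δl = 14.50; W sinα = 1.3
Slice 2: Δl = 2.2/cos13.0° = 2.258 m; N'_2 = 181·cos13.0° − 7·2.258 = 160.6; c'Δl = 11.29; W sinα = 40.7
Slice 3: Δl = 2.9/cos25.8° = 3.221 m; N'_3 = 347·cos25.8° − 13·3.221 = 270.5; c'Δl = 16.11; W sinα = 151.0
Slice 4: Δl = 1.6/cos38.4° = 2.042 m; N'_4 = 149·cos38.4° − 4·2.042 = 108.6; c'Δl = 10.21; W sinα = 92.6
Slice 5: Δl = 2.9/cos53.8° = 4.910 m; N'_5 = 142·cos53.8° − 11·4.910 = 29.9; c'Δl = 24.55; W sinα = 114.6
Σc'Δl = 76.7 kN/m; ΣN' = 615.2 kN/m; ΣW sinα = 400.2 kN/m
Resisting = 76.7 + 615.2·tan24.0° = 76.7 + 273.9 = 350.6 kN/m
FS = 350.6 / 400.2 = 0.876

FS = 0.88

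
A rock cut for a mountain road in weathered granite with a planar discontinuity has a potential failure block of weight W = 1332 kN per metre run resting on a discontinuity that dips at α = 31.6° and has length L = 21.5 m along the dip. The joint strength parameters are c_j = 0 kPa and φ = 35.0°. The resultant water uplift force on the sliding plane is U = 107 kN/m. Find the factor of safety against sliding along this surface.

Resolving the block weight along and normal to the plane and applying the Mohr–Coulomb strength on the joint:
N' = W cosα − U = 1332·cos31.6° − 107 = 1027.5 kN/m
Driving force T = W sinα = 1332·sin31.6° = 697.9 kN/m
Resisting force R = c_j·L + N'·tanφ = 0·21.5 + 1027.5·tan35.0° = 0.0 + 719.5 = 719.5 kN/m
FS = R / T = 719.5 / 697.9 = 1.031

FS = 1.03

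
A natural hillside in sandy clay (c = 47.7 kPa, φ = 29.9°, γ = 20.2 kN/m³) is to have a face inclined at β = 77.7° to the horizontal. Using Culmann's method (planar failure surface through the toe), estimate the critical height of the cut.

H_c = 24.37 m

Culmann's analysis gives the critical failure plane at α_cr = (β + φ)/2 = (77.7 + 29.9)/2 = 53.8°, and the critical height
H_c = (4c/γ) · sinβ cosφ / [1 − cos(β − φ)]
    = (4·47.7/20.2) · sin77.7°·cos29.9° / [1 − cos(47.8°)]
    = 9.446 · 0.9770·0.8669 / [1 − 0.6717]
    = 9.446 · 0.8470 / 0.3283
    = 24.37 m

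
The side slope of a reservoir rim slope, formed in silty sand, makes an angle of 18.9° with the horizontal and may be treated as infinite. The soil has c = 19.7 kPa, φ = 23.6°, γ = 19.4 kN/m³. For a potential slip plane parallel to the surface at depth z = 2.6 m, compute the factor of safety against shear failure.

For an infinite slope with a slip plane parallel to the surface (no pore pressure): FS = [c + γz cos²β tanφ] / [γz sinβ cosβ].
γz = 19.4·2.6 = 50.44 kN/m²
Numerator = 19.7 + 50.44·cos²18.9°·tan23.6° = 19.7 + 50.44·0.8951·0.4369 = 39.425 kPa
Denominator = 50.44·sin18.9°·cos18.9° = 50.44·0.3239·0.9461 = 15.458 kPa
FS = 39.425 / 15.458 = 2.551

FS = 2.55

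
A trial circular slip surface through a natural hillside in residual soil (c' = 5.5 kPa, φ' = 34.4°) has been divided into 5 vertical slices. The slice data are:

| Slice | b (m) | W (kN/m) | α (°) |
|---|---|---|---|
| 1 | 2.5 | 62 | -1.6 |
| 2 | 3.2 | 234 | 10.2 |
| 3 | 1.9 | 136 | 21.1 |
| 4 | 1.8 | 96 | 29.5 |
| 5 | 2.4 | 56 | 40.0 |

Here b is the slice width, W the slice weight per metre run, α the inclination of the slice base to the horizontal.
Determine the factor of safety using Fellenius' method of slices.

FS = 2.59

Ordinary method of slices: FS = Σ[c'·Δl_i + (W_i cosα_i)·tanφ'] / Σ W_i sinα_i, with Δl_i = b_i / cosα_i.
Slice 1: Δl = 2.5/cos(-1.6°) = 2.501 m; N'_1 = 62·cos(-1.6°) = 62.0; c'Δl = 13.76; W sinα = -1.7
Slice 2: Δl = 3.2/cos10.2° = 3.251 m; N'_2 = 234·cos10.2° = 230.3; c'Δl = 17.88; W sinα = 41.4
Slice 3: Δl = 1.9/cos21.1° = 2.037 m; N'_3 = 136·cos21.1° = 126.9; c'Δl = 11.20; W sinα = 49.0
Slice 4: Δl = 1.8/cos29.5° = 2.068 m; N'_4 = 96·cos29.5° = 83.6; c'Δl = 11.37; W sinα = 47.3
Slice 5: Δl = 2.4/cos40.0° = 3.133 m; N'_5 = 56·cos40.0° = 42.9; c'Δl = 17.23; W sinα = 36.0
Σc'Δl = 71.4 kN/m; ΣN' = 545.6 kN/m; ΣW sinα = 171.9 kN/m
Resisting = 71.4 + 545.6·tan34.4° = 71.4 + 373.6 = 445.0 kN/m
FS = 445.0 / 171.9 = 2.588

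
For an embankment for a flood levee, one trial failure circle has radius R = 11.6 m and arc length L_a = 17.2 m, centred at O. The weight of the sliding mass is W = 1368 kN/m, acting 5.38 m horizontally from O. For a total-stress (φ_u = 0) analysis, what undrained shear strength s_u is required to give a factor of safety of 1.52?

s_u = 56.1 kPa

FS = s_u·L_a·R / (W·d), so s_u = FS·W·d / (L_a·R).
s_u = 1.52·1368·5.38 / (17.20·11.6) = 11187.0 / 199.52 = 56.07 kPa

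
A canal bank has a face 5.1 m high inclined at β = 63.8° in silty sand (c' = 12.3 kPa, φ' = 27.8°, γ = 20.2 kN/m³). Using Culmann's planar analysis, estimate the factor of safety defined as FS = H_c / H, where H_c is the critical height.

H_c = (4c'/γ) · sinβ cosφ' / [1 − cos(β − φ')]
    = (4·12.3/20.2) · sin63.8°·cos27.8° / [1 − cos36.0°]
    = 2.436 · 0.7937 / 0.1910 = 10.12 m
FS = H_c / H = 10.12 / 5.1 = 1.985

FS = 1.98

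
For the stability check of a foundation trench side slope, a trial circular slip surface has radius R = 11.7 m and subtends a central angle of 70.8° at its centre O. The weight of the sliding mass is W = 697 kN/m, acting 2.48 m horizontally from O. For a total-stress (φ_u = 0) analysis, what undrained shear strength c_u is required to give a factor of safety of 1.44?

FS = c_u·L_a·R / (W·d), so c_u = FS·W·d / (L_a·R).
Arc length L_a = R·θ = 11.7·(70.8°·π/180) = 11.7·1.2357 = 14.46 m
c_u = 1.44·697·2.48 / (14.46·11.7) = 2489.1 / 169.15 = 14.72 kPa

c_u = 14.7 kPa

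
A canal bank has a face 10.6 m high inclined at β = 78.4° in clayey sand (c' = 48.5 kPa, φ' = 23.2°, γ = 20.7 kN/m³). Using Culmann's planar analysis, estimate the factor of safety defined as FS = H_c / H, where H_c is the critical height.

H_c = (4c'/γ) · sinβ cosφ' / [1 − cos(β − φ')]
    = (4·48.5/20.7) · sin78.4°·cos23.2° / [1 − cos55.2°]
    = 9.372 · 0.9004 / 0.4293 = 19.66 m
FS = H_c / H = 19.66 / 10.6 = 1.854

FS = 1.85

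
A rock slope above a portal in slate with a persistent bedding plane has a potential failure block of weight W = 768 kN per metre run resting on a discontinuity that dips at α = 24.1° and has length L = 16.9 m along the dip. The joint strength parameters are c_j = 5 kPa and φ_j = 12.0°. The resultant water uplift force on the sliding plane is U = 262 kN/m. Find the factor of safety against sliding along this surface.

Resolving the block weight along and normal to the plane and applying the Mohr–Coulomb strength on the joint:
N' = W cosα − U = 768·cos24.1° − 262 = 439.1 kN/m
Driving force T = W sinα = 768·sin24.1° = 313.6 kN/m
Resisting force R = c_j·L + N'·tanφ_j = 5·16.9 + 439.1·tan12.0° = 84.5 + 93.3 = 177.8 kN/m
FS = R / T = 177.8 / 313.6 = 0.567

FS = 0.57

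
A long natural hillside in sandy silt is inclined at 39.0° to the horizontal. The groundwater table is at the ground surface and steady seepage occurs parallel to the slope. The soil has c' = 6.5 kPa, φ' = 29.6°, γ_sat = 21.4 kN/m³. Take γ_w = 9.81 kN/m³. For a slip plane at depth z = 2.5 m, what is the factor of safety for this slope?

FS = 0.63

With seepage parallel to the slope and the water table at the surface, the effective normal stress on the slip plane uses the buoyant unit weight γ' = γ_sat − γ_w while the driving shear stress uses γ_sat:
FS = [c' + γ' z cos²β tanφ'] / [γ_sat z sinβ cosβ]
γ' = 21.4 − 9.81 = 11.59 kN/m³
Numerator = 6.5 + 11.59·2.5·cos²39.0°·tan29.6° = 6.5 + 11.59·2.5·0.6040·0.5681 = 16.441 kPa
Denominator = 21.4·2.5·sin39.0°·cos39.0° = 21.4·2.5·0.6293·0.7771 = 26.165 kPa
FS = 16.441 / 26.165 = 0.628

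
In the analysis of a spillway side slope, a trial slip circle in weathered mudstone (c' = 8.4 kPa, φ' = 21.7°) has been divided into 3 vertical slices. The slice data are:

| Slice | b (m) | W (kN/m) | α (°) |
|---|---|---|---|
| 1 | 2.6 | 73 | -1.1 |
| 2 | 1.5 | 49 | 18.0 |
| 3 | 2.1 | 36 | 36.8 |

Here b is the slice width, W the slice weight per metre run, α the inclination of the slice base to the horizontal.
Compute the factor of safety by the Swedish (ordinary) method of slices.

FS = 3.29

Ordinary method of slices: FS = Σ[c'·Δl_i + (W_i cosα_i)·tanφ'] / Σ W_i sinα_i, with Δl_i = b_i / cosα_i.
Slice 1: Δl = 2.6/cos(-1.1°) = 2.600 m; N'_1 = 73·cos(-1.1°) = 73.0; c'Δl = 21.84; W sinα = -1.4
Slice 2: Δl = 1.5/cos18.0° = 1.577 m; N'_2 = 49·cos18.0° = 46.6; c'Δl = 13.25; W sinα = 15.1
Slice 3: Δl = 2.1/cos36.8° = 2.623 m; N'_3 = 36·cos36.8° = 28.8; c'Δl = 22.03; W sinα = 21.6
Σc'Δl = 57.1 kN/m; ΣN' = 148.4 kN/m; ΣW sinα = 35.3 kN/m
Resisting = 57.1 + 148.4·tan21.7° = 57.1 + 59.1 = 116.2 kN/m
FS = 116.2 / 35.3 = 3.291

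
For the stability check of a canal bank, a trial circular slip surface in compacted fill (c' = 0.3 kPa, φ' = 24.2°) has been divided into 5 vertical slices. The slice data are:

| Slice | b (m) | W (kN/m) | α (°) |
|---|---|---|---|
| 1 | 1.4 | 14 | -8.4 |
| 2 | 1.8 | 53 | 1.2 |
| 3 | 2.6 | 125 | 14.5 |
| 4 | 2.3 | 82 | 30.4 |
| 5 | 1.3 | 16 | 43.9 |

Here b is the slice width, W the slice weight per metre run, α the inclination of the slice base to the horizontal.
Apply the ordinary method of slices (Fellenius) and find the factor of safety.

FS = 1.50

Ordinary method of slices: FS = Σ[c'·Δl_i + (W_i cosα_i)·tanφ'] / Σ W_i sinα_i, with Δl_i = b_i / cosα_i.
Slice 1: Δl = 1.4/cos(-8.4°) = 1.415 m; N'_1 = 14·cos(-8.4°) = 13.8; c'Δl = 0.42; W sinα = -2.0
Slice 2: Δl = 1.8/cos1.2° = 1.800 m; N'_2 = 53·cos1.2° = 53.0; c'Δl = 0.54; W sinα = 1.1
Slice 3: Δl = 2.6/cos14.5° = 2.686 m; N'_3 = 125·cos14.5° = 121.0; c'Δl = 0.81; W sinα = 31.3
Slice 4: Δl = 2.3/cos30.4° = 2.667 m; N'_4 = 82·cos30.4° = 70.7; c'Δl = 0.80; W sinα = 41.5
Slice 5: Δl = 1.3/cos43.9° = 1.804 m; N'_5 = 16·cos43.9° = 11.5; c'Δl = 0.54; W sinα = 11.1
Σc'Δl = 3.1 kN/m; ΣN' = 270.1 kN/m; ΣW sinα = 83.0 kN/m
Resisting = 3.1 + 270.1·tan24.2° = 3.1 + 121.4 = 124.5 kN/m
FS = 124.5 / 83.0 = 1.501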